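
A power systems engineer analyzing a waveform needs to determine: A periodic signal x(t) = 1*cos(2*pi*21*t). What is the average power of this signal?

Average power of A*cos(wt) is A^2/2.
P = 1^2 / 2 = 1/2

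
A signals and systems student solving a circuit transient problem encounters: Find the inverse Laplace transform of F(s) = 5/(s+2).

Standard pair: k/(s+a) <-> k*e^(-at)*u(t)
With k=5, a=2: f(t) = 5*e^(-2t)*u(t)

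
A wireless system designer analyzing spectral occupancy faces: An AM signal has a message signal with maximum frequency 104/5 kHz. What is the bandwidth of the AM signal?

In AM (double-sideband), the bandwidth is twice the message frequency.
BW = 2 * f_m = 2 * 104/5 kHz = 208/5 kHz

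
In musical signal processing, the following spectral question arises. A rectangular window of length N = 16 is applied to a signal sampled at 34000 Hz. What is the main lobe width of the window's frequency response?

For a rectangular window of length N,
the main lobe width in frequency is 2*f_s/N.
= 2*34000/16 = 4250 Hz
This determines the minimum frequency separation for resolving two sinusoids.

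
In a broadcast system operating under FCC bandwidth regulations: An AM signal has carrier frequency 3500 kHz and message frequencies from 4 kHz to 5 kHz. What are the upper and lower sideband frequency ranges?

Upper sideband (USB) = fc + [fm_low, fm_high] = 3500 + [4, 5] = [3504, 3505] kHz
Lower sideband (LSB) = fc - [fm_high, fm_low] = 3500 - [5, 4] = [3495, 3496] kHz
Total occupied spectrum: 3495 kHz to 3505 kHz (plus carrier at 3500 kHz)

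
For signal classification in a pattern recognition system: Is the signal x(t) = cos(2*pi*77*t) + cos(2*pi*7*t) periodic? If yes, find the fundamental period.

f1 = 77 Hz, f2 = 7 Hz
Period T1 = 1/77, T2 = 1/7
Ratio T1/T2 = 7/77, which is rational.
The signal is periodic with fundamental period T = 1/GCD(77,7) = 1/7 s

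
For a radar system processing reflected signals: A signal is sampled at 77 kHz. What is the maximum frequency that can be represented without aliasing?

The maximum frequency that can be represented without aliasing
is the Nyquist frequency: f_max = f_s / 2 = 77 kHz / 2 = 77/2 kHz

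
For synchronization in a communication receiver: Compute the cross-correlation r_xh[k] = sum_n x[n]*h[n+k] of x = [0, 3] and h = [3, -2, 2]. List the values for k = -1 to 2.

Both sequences indexed from 0 and zero outside their support.
Lags with overlap: k = -1 to 2.
  r_xh[-1] = x[1]*h[0] = 9
  r_xh[0] = x[0]*h[0] + x[1]*h[1] = -6
  r_xh[1] = x[0]*h[1] + x[1]*h[2] = 6
  r_xh[2] = x[0]*h[2] = 0
r_xh = [9, -6, 6, 0] (for k = -1, ..., 2)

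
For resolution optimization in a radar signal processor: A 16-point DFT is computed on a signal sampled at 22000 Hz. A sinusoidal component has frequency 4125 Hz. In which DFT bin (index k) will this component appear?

DFT frequency resolution = f_s/N = 22000/16 = 1375 Hz
Bin index k = f_signal / resolution = 4125 / 1375 = 3
The signal frequency 4125 Hz falls in DFT bin k = 3.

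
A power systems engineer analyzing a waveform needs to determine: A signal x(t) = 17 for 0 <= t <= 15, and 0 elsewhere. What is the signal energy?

Energy = integral of |x(t)|^2 dt over the signal duration
= 17^2 * 15 = 289 * 15 = 4335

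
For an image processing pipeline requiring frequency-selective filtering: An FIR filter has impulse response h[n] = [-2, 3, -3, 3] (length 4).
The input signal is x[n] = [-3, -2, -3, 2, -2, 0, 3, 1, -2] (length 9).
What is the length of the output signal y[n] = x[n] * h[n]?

For linear convolution, the output length is:
len(y) = len(x) + len(h) - 1 = 9 + 4 - 1 = 12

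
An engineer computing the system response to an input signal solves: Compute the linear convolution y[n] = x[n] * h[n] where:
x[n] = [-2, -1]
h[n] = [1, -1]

y[n] = sum_k x[k]*h[n-k]. Output length = len(x) + len(h) - 1 = 2 + 2 - 1 = 3.
y[0] = -2*1 = -2
y[1] = -1*1 + -2*-1 = 1
y[2] = -1*-1 = 1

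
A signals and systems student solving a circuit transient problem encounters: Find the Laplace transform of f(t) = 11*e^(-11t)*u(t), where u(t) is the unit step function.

Standard Laplace transform pair:
e^(-at)*u(t) <-> 1/(s+a)
With a = 11: L{11*e^(-11t)*u(t)} = 11/(s+11), ROC: Re(s) > -11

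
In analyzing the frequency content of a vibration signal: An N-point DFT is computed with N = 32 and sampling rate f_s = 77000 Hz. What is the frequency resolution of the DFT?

DFT frequency resolution = f_s / N
= 77000 / 32 = 9625/4 Hz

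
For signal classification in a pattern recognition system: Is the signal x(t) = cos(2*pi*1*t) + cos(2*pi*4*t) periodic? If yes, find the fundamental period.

f1 = 1 Hz, f2 = 4 Hz
Period T1 = 1/1, T2 = 1/4
Ratio T1/T2 = 4/1, which is rational.
The signal is periodic with fundamental period T = 1/GCD(1,4) = 1 s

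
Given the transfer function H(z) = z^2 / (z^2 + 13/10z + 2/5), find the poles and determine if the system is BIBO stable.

Poles are roots of the denominator: z^2 + 13/10z + 2/5 = 0.
Quadratic formula: z = [-(13/10) +/- sqrt((13/10)^2 - 4*(2/5))] / 2
Discriminant = 169/100 - 8/5 = 9/100; sqrt = 3/10.
z = (-13/10 +/- 3/10) / 2 => z = -1/2 or z = -4/5.
|p1| = 1/2, |p2| = 4/5.
For BIBO stability, all poles must lie inside the unit circle (|p| < 1).
System is STABLE since both |p| < 1.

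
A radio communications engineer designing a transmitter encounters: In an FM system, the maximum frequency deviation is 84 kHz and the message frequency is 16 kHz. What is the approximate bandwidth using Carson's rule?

Carson's rule: BW = 2*(delta_f + f_m)
= 2*(84 + 16) kHz = 200 kHz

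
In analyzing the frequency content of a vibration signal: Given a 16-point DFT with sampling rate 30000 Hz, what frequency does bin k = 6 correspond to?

The frequency of DFT bin k is: f_k = k * f_s / N
f_6 = 6 * 30000 / 16 = 11250 Hz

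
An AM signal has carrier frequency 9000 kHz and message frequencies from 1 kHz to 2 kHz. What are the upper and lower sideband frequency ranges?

Upper sideband (USB) = fc + [fm_low, fm_high] = 9000 + [1, 2] = [9001, 9002] kHz
Lower sideband (LSB) = fc - [fm_high, fm_low] = 9000 - [2, 1] = [8998, 8999] kHz
Total occupied spectrum: 8998 kHz to 9002 kHz (plus carrier at 9000 kHz)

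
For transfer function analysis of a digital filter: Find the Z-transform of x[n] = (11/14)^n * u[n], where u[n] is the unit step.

The Z-transform of a^n * u[n] is z/(z-a) for |z| > |a|.
Here a = 11/14, so X(z) = z/(z - (11/14)) = 14z/(14z - 11)
ROC: |z| > 11/14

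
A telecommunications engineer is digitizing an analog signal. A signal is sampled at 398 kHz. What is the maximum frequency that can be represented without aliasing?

The maximum frequency that can be represented without aliasing
is the Nyquist frequency: f_max = f_s / 2 = 398 kHz / 2 = 199 kHz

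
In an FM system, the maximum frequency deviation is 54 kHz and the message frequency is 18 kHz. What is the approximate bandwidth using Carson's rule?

Carson's rule: BW = 2*(delta_f + f_m)
= 2*(54 + 18) kHz = 144 kHz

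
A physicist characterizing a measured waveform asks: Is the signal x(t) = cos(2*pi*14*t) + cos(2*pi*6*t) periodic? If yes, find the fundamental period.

f1 = 14 Hz, f2 = 6 Hz
Period T1 = 1/14, T2 = 1/6
Ratio T1/T2 = 6/14, which is rational.
The signal is periodic with fundamental period T = 1/GCD(14,6) = 1/2 s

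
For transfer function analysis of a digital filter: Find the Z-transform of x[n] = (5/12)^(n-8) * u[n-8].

Time-shifting property: if X(z) = Z{x[n]}, then Z{x[n-d]} = z^(-d) * X(z)
X(z) = z/(z - 5/12) for x[n] = (5/12)^n * u[n]
Z{x[n-8]} = z^(-8) * z/(z - 5/12) = z^(-7)/(z - 5/12)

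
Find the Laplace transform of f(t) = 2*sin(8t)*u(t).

Standard pair: sin(wt)*u(t) <-> w/(s^2+w^2)
With w = 8: L{2*sin(8t)*u(t)} = 16/(s^2+64)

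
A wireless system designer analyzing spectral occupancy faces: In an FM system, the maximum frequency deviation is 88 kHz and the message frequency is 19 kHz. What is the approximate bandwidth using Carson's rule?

Carson's rule: BW = 2*(delta_f + f_m)
= 2*(88 + 19) kHz = 214 kHz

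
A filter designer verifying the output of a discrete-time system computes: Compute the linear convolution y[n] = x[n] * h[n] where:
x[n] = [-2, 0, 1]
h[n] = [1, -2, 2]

y[n] = sum_k x[k]*h[n-k]. Output length = len(x) + len(h) - 1 = 3 + 3 - 1 = 5.
y[0] = -2*1 = -2
y[1] = 0*1 + -2*-2 = 4
y[2] = 1*1 + 0*-2 + -2*2 = -3
y[3] = 1*-2 + 0*2 = -2
y[4] = 1*2 = 2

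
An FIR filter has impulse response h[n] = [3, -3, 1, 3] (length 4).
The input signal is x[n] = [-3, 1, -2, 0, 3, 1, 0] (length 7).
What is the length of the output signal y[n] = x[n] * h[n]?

For linear convolution, the output length is:
len(y) = len(x) + len(h) - 1 = 7 + 4 - 1 = 10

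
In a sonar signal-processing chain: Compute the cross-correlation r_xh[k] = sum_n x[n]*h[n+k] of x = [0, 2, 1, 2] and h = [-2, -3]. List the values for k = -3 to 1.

Both sequences indexed from 0 and zero outside their support.
Lags with overlap: k = -3 to 1.
  r_xh[-3] = x[3]*h[0] = -4
  r_xh[-2] = x[2]*h[0] + x[3]*h[1] = -8
  r_xh[-1] = x[1]*h[0] + x[2]*h[1] = -7
  r_xh[0] = x[0]*h[0] + x[1]*h[1] = -6
  r_xh[1] = x[0]*h[1] = 0
r_xh = [-4, -8, -7, -6, 0] (for k = -3, ..., 1)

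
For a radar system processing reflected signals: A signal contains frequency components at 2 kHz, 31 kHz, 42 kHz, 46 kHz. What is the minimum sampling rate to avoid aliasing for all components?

The highest frequency component is f_max = 46 kHz.
Nyquist rate = 2 * f_max = 2 * 46 kHz = 92 kHz.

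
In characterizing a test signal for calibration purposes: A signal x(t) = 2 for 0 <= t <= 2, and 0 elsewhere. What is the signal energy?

Energy = integral of |x(t)|^2 dt over the signal duration
= 2^2 * 2 = 4 * 2 = 8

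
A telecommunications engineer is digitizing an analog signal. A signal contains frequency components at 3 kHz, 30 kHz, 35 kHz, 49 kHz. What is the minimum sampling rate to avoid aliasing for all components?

The highest frequency component is f_max = 49 kHz.
Nyquist rate = 2 * f_max = 2 * 49 kHz = 98 kHz.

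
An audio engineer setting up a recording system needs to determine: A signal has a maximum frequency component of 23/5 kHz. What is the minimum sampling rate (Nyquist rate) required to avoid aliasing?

By the Nyquist-Shannon sampling theorem,
the minimum sampling rate (Nyquist rate) must be at least 2 * f_max.
Nyquist rate = 2 * 23/5 kHz = 46/5 kHz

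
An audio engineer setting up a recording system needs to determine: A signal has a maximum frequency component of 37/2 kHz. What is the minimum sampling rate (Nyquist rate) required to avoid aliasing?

By the Nyquist-Shannon sampling theorem,
the minimum sampling rate (Nyquist rate) must be at least 2 * f_max.
Nyquist rate = 2 * 37/2 kHz = 37 kHz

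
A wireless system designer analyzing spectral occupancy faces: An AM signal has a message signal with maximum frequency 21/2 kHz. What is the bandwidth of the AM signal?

In AM (double-sideband), the bandwidth is twice the message frequency.
BW = 2 * f_m = 2 * 21/2 kHz = 21 kHz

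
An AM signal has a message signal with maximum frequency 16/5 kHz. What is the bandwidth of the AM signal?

In AM (double-sideband), the bandwidth is twice the message frequency.
BW = 2 * f_m = 2 * 16/5 kHz = 32/5 kHz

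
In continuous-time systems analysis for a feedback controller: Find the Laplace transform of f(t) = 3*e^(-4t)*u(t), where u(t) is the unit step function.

Standard Laplace transform pair:
e^(-at)*u(t) <-> 1/(s+a)
With a = 4: L{3*e^(-4t)*u(t)} = 3/(s+4), ROC: Re(s) > -4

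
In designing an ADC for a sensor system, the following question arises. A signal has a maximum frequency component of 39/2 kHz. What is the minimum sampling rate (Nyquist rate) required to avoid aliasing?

By the Nyquist-Shannon sampling theorem,
the minimum sampling rate (Nyquist rate) must be at least 2 * f_max.
Nyquist rate = 2 * 39/2 kHz = 39 kHz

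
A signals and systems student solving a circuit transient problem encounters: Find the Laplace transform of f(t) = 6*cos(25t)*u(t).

Standard pair: cos(wt)*u(t) <-> s/(s^2+w^2)
With w = 25: L{6*cos(25t)*u(t)} = 6s/(s^2+625)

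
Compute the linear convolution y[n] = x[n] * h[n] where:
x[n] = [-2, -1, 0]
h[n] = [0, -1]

y[n] = sum_k x[k]*h[n-k]. Output length = len(x) + len(h) - 1 = 3 + 2 - 1 = 4.
y[0] = -2*0 = 0
y[1] = -1*0 + -2*-1 = 2
y[2] = 0*0 + -1*-1 = 1
y[3] = 0*-1 = 0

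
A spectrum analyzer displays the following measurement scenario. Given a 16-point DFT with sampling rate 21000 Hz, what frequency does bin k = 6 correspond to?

The frequency of DFT bin k is: f_k = k * f_s / N
f_6 = 6 * 21000 / 16 = 7875 Hz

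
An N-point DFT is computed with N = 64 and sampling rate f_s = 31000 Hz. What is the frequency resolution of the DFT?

DFT frequency resolution = f_s / N
= 31000 / 64 = 3875/8 Hz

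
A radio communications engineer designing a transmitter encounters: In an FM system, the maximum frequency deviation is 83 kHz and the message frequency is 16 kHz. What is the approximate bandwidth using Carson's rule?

Carson's rule: BW = 2*(delta_f + f_m)
= 2*(83 + 16) kHz = 198 kHz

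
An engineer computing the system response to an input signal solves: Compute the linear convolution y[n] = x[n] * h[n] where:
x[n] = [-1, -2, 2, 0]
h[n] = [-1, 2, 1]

y[n] = sum_k x[k]*h[n-k]. Output length = len(x) + len(h) - 1 = 4 + 3 - 1 = 6.
y[0] = -1*-1 = 1
y[1] = -2*-1 + -1*2 = 0
y[2] = 2*-1 + -2*2 + -1*1 = -7
y[3] = 0*-1 + 2*2 + -2*1 = 2
y[4] = 0*2 + 2*1 = 2
y[5] = 0*1 = 0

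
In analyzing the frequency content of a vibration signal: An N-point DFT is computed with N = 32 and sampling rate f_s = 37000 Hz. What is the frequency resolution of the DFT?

DFT frequency resolution = f_s / N
= 37000 / 32 = 4625/4 Hz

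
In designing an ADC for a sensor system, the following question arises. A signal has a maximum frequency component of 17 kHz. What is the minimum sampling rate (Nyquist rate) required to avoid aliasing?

By the Nyquist-Shannon sampling theorem,
the minimum sampling rate (Nyquist rate) must be at least 2 * f_max.
Nyquist rate = 2 * 17 kHz = 34 kHz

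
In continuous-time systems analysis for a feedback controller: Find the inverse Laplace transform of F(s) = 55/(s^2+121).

Standard pair: w/(s^2+w^2) <-> sin(wt)*u(t)
Recognize w^2 = 121, so w = 11; numerator 55 = 5*11.
f(t) = 5*sin(11t)*u(t)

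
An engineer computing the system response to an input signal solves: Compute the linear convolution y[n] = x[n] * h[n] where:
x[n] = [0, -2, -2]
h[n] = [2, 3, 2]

y[n] = sum_k x[k]*h[n-k]. Output length = len(x) + len(h) - 1 = 3 + 3 - 1 = 5.
y[0] = 0*2 = 0
y[1] = -2*2 + 0*3 = -4
y[2] = -2*2 + -2*3 + 0*2 = -10
y[3] = -2*3 + -2*2 = -10
y[4] = -2*2 = -4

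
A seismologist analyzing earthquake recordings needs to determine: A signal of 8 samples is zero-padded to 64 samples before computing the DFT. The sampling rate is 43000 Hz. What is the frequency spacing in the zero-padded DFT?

Original DFT: N = 8, resolution = f_s/N = 43000/8 = 5375 Hz
Zero-padded DFT: N = 64, resolution = f_s/N = 43000/64 = 5375/8 Hz
Zero-padding interpolates the spectrum (finer frequency grid)
but does NOT improve the true spectral resolution (ability to resolve close frequencies).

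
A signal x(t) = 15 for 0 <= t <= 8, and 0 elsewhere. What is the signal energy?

Energy = integral of |x(t)|^2 dt over the signal duration
= 15^2 * 8 = 225 * 8 = 1800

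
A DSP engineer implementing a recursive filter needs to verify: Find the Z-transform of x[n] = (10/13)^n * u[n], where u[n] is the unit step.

The Z-transform of a^n * u[n] is z/(z-a) for |z| > |a|.
Here a = 10/13, so X(z) = z/(z - (10/13)) = 13z/(13z - 10)
ROC: |z| > 10/13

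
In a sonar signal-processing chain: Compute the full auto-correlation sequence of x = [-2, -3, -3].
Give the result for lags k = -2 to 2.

r_xx[k] = sum_m x[m]*x[m+k], indexed from 0, for k = -2 to 2:
  r_xx[-2] = x[2]*x[0] = 6
  r_xx[-1] = x[1]*x[0] + x[2]*x[1] = 15
  r_xx[0] = x[0]*x[0] + x[1]*x[1] + x[2]*x[2] = 22
  r_xx[1] = x[0]*x[1] + x[1]*x[2] = 15
  r_xx[2] = x[0]*x[2] = 6
r_xx = [6, 15, 22, 15, 6]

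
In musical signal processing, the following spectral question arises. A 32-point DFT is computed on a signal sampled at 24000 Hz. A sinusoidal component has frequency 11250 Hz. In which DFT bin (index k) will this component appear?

DFT frequency resolution = f_s/N = 24000/32 = 750 Hz
Bin index k = f_signal / resolution = 11250 / 750 = 15
The signal frequency 11250 Hz falls in DFT bin k = 15.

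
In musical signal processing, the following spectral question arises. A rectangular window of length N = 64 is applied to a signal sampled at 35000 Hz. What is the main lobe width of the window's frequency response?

For a rectangular window of length N,
the main lobe width in frequency is 2*f_s/N.
= 2*35000/64 = 4375/4 Hz
This determines the minimum frequency separation for resolving two sinusoids.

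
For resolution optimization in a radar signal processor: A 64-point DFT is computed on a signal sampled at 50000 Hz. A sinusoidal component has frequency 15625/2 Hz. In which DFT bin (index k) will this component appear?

DFT frequency resolution = f_s/N = 50000/64 = 3125/4 Hz
Bin index k = f_signal / resolution = 15625/2 / 3125/4 = 10
The signal frequency 15625/2 Hz falls in DFT bin k = 10.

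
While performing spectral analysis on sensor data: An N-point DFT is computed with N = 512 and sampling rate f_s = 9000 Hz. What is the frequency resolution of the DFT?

DFT frequency resolution = f_s / N
= 9000 / 512 = 1125/64 Hz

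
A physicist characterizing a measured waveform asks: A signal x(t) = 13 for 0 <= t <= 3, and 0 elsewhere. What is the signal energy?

Energy = integral of |x(t)|^2 dt over the signal duration
= 13^2 * 3 = 169 * 3 = 507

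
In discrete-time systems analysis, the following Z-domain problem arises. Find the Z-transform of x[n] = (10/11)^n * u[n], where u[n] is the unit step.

The Z-transform of a^n * u[n] is z/(z-a) for |z| > |a|.
Here a = 10/11, so X(z) = z/(z - (10/11)) = 11z/(11z - 10)
ROC: |z| > 10/11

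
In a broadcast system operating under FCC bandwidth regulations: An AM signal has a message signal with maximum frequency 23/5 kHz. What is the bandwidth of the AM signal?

In AM (double-sideband), the bandwidth is twice the message frequency.
BW = 2 * f_m = 2 * 23/5 kHz = 46/5 kHz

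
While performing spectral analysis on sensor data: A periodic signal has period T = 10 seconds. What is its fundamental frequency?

The fundamental frequency is the reciprocal of the period.
f = 1/T = 1/(10) = 1/10 Hz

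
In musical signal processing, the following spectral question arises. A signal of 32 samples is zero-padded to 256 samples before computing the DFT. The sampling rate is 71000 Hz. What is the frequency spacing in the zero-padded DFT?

Original DFT: N = 32, resolution = f_s/N = 71000/32 = 8875/4 Hz
Zero-padded DFT: N = 256, resolution = f_s/N = 71000/256 = 8875/32 Hz
Zero-padding interpolates the spectrum (finer frequency grid)
but does NOT improve the true spectral resolution (ability to resolve close frequencies).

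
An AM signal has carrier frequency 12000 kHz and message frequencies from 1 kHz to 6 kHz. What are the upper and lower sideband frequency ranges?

Upper sideband (USB) = fc + [fm_low, fm_high] = 12000 + [1, 6] = [12001, 12006] kHz
Lower sideband (LSB) = fc - [fm_high, fm_low] = 12000 - [6, 1] = [11994, 11999] kHz
Total occupied spectrum: 11994 kHz to 12006 kHz (plus carrier at 12000 kHz)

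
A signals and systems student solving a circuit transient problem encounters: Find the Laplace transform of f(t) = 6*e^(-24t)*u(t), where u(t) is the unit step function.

Standard Laplace transform pair:
e^(-at)*u(t) <-> 1/(s+a)
With a = 24: L{6*e^(-24t)*u(t)} = 6/(s+24), ROC: Re(s) > -24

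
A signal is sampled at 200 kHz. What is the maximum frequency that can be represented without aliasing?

The maximum frequency that can be represented without aliasing
is the Nyquist frequency: f_max = f_s / 2 = 200 kHz / 2 = 100 kHz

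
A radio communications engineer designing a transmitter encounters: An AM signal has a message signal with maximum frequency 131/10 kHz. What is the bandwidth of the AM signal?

In AM (double-sideband), the bandwidth is twice the message frequency.
BW = 2 * f_m = 2 * 131/10 kHz = 131/5 kHz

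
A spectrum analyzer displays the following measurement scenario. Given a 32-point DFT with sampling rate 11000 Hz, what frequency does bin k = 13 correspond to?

The frequency of DFT bin k is: f_k = k * f_s / N
f_13 = 13 * 11000 / 32 = 17875/4 Hz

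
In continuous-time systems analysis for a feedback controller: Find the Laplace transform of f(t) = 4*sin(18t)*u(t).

Standard pair: sin(wt)*u(t) <-> w/(s^2+w^2)
With w = 18: L{4*sin(18t)*u(t)} = 72/(s^2+324)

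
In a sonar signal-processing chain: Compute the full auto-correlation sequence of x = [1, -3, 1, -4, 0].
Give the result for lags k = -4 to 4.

r_xx[k] = sum_m x[m]*x[m+k], indexed from 0, for k = -4 to 4:
  r_xx[-4] = x[4]*x[0] = 0
  r_xx[-3] = x[3]*x[0] + x[4]*x[1] = -4
  r_xx[-2] = x[2]*x[0] + x[3]*x[1] + x[4]*x[2] = 13
  r_xx[-1] = x[1]*x[0] + x[2]*x[1] + x[3]*x[2] + x[4]*x[3] = -10
  r_xx[0] = x[0]*x[0] + x[1]*x[1] + x[2]*x[2] + x[3]*x[3] + x[4]*x[4] = 27
  r_xx[1] = x[0]*x[1] + x[1]*x[2] + x[2]*x[3] + x[3]*x[4] = -10
  r_xx[2] = x[0]*x[2] + x[1]*x[3] + x[2]*x[4] = 13
  r_xx[3] = x[0]*x[3] + x[1]*x[4] = -4
  r_xx[4] = x[0]*x[4] = 0
r_xx = [0, -4, 13, -10, 27, -10, 13, -4, 0]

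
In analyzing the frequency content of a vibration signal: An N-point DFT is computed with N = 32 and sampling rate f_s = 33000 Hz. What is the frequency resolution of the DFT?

DFT frequency resolution = f_s / N
= 33000 / 32 = 4125/4 Hz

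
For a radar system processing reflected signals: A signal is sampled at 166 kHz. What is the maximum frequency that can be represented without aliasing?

The maximum frequency that can be represented without aliasing
is the Nyquist frequency: f_max = f_s / 2 = 166 kHz / 2 = 83 kHz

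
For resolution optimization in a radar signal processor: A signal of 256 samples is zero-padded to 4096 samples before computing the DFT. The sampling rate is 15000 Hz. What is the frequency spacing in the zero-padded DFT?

Original DFT: N = 256, resolution = f_s/N = 15000/256 = 1875/32 Hz
Zero-padded DFT: N = 4096, resolution = f_s/N = 15000/4096 = 1875/512 Hz
Zero-padding interpolates the spectrum (finer frequency grid)
but does NOT improve the true spectral resolution (ability to resolve close frequencies).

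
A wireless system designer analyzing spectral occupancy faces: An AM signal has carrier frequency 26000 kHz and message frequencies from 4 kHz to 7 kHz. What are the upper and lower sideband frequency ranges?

Upper sideband (USB) = fc + [fm_low, fm_high] = 26000 + [4, 7] = [26004, 26007] kHz
Lower sideband (LSB) = fc - [fm_high, fm_low] = 26000 - [7, 4] = [25993, 25996] kHz
Total occupied spectrum: 25993 kHz to 26007 kHz (plus carrier at 26000 kHz)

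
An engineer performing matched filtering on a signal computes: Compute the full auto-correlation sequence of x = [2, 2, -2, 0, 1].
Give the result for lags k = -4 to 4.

r_xx[k] = sum_m x[m]*x[m+k], indexed from 0, for k = -4 to 4:
  r_xx[-4] = x[4]*x[0] = 2
  r_xx[-3] = x[3]*x[0] + x[4]*x[1] = 2
  r_xx[-2] = x[2]*x[0] + x[3]*x[1] + x[4]*x[2] = -6
  r_xx[-1] = x[1]*x[0] + x[2]*x[1] + x[3]*x[2] + x[4]*x[3] = 0
  r_xx[0] = x[0]*x[0] + x[1]*x[1] + x[2]*x[2] + x[3]*x[3] + x[4]*x[4] = 13
  r_xx[1] = x[0]*x[1] + x[1]*x[2] + x[2]*x[3] + x[3]*x[4] = 0
  r_xx[2] = x[0]*x[2] + x[1]*x[3] + x[2]*x[4] = -6
  r_xx[3] = x[0]*x[3] + x[1]*x[4] = 2
  r_xx[4] = x[0]*x[4] = 2
r_xx = [2, 2, -6, 0, 13, 0, -6, 2, 2]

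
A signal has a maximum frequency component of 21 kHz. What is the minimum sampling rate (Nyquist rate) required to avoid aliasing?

By the Nyquist-Shannon sampling theorem,
the minimum sampling rate (Nyquist rate) must be at least 2 * f_max.
Nyquist rate = 2 * 21 kHz = 42 kHz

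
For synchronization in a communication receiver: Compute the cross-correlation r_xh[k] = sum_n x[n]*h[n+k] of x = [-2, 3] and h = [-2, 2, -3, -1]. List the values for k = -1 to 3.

Both sequences indexed from 0 and zero outside their support.
Lags with overlap: k = -1 to 3.
  r_xh[-1] = x[1]*h[0] = -6
  r_xh[0] = x[0]*h[0] + x[1]*h[1] = 10
  r_xh[1] = x[0]*h[1] + x[1]*h[2] = -13
  r_xh[2] = x[0]*h[2] + x[1]*h[3] = 3
  r_xh[3] = x[0]*h[3] = 2
r_xh = [-6, 10, -13, 3, 2] (for k = -1, ..., 3)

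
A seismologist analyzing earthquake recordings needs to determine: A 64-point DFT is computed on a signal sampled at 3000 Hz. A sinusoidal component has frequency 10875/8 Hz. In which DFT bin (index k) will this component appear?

DFT frequency resolution = f_s/N = 3000/64 = 375/8 Hz
Bin index k = f_signal / resolution = 10875/8 / 375/8 = 29
The signal frequency 10875/8 Hz falls in DFT bin k = 29.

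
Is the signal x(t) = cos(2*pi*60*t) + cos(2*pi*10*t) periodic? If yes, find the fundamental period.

f1 = 60 Hz, f2 = 10 Hz
Period T1 = 1/60, T2 = 1/10
Ratio T1/T2 = 10/60, which is rational.
The signal is periodic with fundamental period T = 1/GCD(60,10) = 1/10 s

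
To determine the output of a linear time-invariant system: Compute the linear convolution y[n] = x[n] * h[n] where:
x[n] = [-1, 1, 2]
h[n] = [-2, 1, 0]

y[n] = sum_k x[k]*h[n-k]. Output length = len(x) + len(h) - 1 = 3 + 3 - 1 = 5.
y[0] = -1*-2 = 2
y[1] = 1*-2 + -1*1 = -3
y[2] = 2*-2 + 1*1 + -1*0 = -3
y[3] = 2*1 + 1*0 = 2
y[4] = 2*0 = 0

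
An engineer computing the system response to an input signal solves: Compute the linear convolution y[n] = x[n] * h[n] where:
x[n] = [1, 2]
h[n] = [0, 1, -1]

y[n] = sum_k x[k]*h[n-k]. Output length = len(x) + len(h) - 1 = 2 + 3 - 1 = 4.
y[0] = 1*0 = 0
y[1] = 2*0 + 1*1 = 1
y[2] = 2*1 + 1*-1 = 1
y[3] = 2*-1 = -2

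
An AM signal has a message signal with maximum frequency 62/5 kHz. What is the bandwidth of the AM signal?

In AM (double-sideband), the bandwidth is twice the message frequency.
BW = 2 * f_m = 2 * 62/5 kHz = 124/5 kHz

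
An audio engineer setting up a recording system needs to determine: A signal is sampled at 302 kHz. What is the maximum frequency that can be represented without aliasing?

The maximum frequency that can be represented without aliasing
is the Nyquist frequency: f_max = f_s / 2 = 302 kHz / 2 = 151 kHz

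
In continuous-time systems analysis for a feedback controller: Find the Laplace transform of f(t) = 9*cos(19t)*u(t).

Standard pair: cos(wt)*u(t) <-> s/(s^2+w^2)
With w = 19: L{9*cos(19t)*u(t)} = 9s/(s^2+361)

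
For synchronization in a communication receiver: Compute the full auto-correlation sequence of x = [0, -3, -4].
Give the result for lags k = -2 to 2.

r_xx[k] = sum_m x[m]*x[m+k], indexed from 0, for k = -2 to 2:
  r_xx[-2] = x[2]*x[0] = 0
  r_xx[-1] = x[1]*x[0] + x[2]*x[1] = 12
  r_xx[0] = x[0]*x[0] + x[1]*x[1] + x[2]*x[2] = 25
  r_xx[1] = x[0]*x[1] + x[1]*x[2] = 12
  r_xx[2] = x[0]*x[2] = 0
r_xx = [0, 12, 25, 12, 0]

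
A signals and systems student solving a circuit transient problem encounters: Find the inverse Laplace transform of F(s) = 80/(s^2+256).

Standard pair: w/(s^2+w^2) <-> sin(wt)*u(t)
Recognize w^2 = 256, so w = 16; numerator 80 = 5*16.
f(t) = 5*sin(16t)*u(t)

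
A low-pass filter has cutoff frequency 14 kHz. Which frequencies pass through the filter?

A low-pass filter passes all frequencies below the cutoff frequency 14 kHz and attenuates higher frequencies.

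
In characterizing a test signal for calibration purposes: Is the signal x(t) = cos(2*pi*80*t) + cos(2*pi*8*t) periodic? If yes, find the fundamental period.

f1 = 80 Hz, f2 = 8 Hz
Period T1 = 1/80, T2 = 1/8
Ratio T1/T2 = 8/80, which is rational.
The signal is periodic with fundamental period T = 1/GCD(80,8) = 1/8 s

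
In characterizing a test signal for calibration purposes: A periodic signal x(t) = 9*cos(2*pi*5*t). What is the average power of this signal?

Average power of A*cos(wt) is A^2/2.
P = 9^2 / 2 = 81/2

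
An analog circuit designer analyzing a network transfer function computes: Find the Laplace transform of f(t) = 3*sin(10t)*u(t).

Standard pair: sin(wt)*u(t) <-> w/(s^2+w^2)
With w = 10: L{3*sin(10t)*u(t)} = 30/(s^2+100)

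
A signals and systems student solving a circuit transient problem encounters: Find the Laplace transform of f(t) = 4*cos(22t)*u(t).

Standard pair: cos(wt)*u(t) <-> s/(s^2+w^2)
With w = 22: L{4*cos(22t)*u(t)} = 4s/(s^2+484)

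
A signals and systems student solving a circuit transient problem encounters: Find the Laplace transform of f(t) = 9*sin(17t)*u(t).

Standard pair: sin(wt)*u(t) <-> w/(s^2+w^2)
With w = 17: L{9*sin(17t)*u(t)} = 153/(s^2+289)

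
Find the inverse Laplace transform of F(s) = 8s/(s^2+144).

Standard pair: s/(s^2+w^2) <-> cos(wt)*u(t)
With k=8, w=12: f(t) = 8*cos(12t)*u(t)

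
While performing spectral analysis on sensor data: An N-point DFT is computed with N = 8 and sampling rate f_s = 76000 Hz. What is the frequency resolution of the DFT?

DFT frequency resolution = f_s / N
= 76000 / 8 = 9500 Hz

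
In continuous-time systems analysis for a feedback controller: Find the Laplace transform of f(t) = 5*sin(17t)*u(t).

Standard pair: sin(wt)*u(t) <-> w/(s^2+w^2)
With w = 17: L{5*sin(17t)*u(t)} = 85/(s^2+289)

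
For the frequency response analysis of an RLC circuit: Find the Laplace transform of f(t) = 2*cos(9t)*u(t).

Standard pair: cos(wt)*u(t) <-> s/(s^2+w^2)
With w = 9: L{2*cos(9t)*u(t)} = 2s/(s^2+81)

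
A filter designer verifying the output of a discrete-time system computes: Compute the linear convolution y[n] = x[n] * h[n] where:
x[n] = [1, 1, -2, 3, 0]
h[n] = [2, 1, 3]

y[n] = sum_k x[k]*h[n-k]. Output length = len(x) + len(h) - 1 = 5 + 3 - 1 = 7.
y[0] = 1*2 = 2
y[1] = 1*2 + 1*1 = 3
y[2] = -2*2 + 1*1 + 1*3 = 0
y[3] = 3*2 + -2*1 + 1*3 = 7
y[4] = 0*2 + 3*1 + -2*3 = -3
y[5] = 0*1 + 3*3 = 9
y[6] = 0*3 = 0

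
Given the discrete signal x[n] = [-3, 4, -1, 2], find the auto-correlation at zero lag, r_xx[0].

The auto-correlation at zero lag r_xx[0] equals the signal energy.
r_xx[0] = sum of x[n]^2 = (-3)^2 + 4^2 + (-1)^2 + 2^2
= 9 + 16 + 1 + 4 = 30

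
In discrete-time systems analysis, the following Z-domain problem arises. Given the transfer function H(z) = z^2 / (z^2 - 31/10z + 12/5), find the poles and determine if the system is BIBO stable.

Poles are roots of the denominator: z^2 - 31/10z + 12/5 = 0.
Quadratic formula: z = [-(-31/10) +/- sqrt((-31/10)^2 - 4*(12/5))] / 2
Discriminant = 961/100 - 48/5 = 1/100; sqrt = 1/10.
z = (31/10 +/- 1/10) / 2 => z = 8/5 or z = 3/2.
|p1| = 3/2, |p2| = 8/5.
For BIBO stability, all poles must lie inside the unit circle (|p| < 1).
System is UNSTABLE since at least one |p| >= 1.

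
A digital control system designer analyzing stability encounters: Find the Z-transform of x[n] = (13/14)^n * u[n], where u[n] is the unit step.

The Z-transform of a^n * u[n] is z/(z-a) for |z| > |a|.
Here a = 13/14, so X(z) = z/(z - (13/14)) = 14z/(14z - 13)
ROC: |z| > 13/14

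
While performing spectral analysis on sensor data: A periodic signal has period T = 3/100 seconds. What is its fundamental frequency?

The fundamental frequency is the reciprocal of the period.
f = 1/T = 1/(3/100) = 100/3 Hz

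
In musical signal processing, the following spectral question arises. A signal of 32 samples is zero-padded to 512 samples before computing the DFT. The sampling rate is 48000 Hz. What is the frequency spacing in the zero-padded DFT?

Original DFT: N = 32, resolution = f_s/N = 48000/32 = 1500 Hz
Zero-padded DFT: N = 512, resolution = f_s/N = 48000/512 = 375/4 Hz
Zero-padding interpolates the spectrum (finer frequency grid)
but does NOT improve the true spectral resolution (ability to resolve close frequencies).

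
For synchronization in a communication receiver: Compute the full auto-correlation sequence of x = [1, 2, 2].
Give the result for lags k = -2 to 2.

r_xx[k] = sum_m x[m]*x[m+k], indexed from 0, for k = -2 to 2:
  r_xx[-2] = x[2]*x[0] = 2
  r_xx[-1] = x[1]*x[0] + x[2]*x[1] = 6
  r_xx[0] = x[0]*x[0] + x[1]*x[1] + x[2]*x[2] = 9
  r_xx[1] = x[0]*x[1] + x[1]*x[2] = 6
  r_xx[2] = x[0]*x[2] = 2
r_xx = [2, 6, 9, 6, 2]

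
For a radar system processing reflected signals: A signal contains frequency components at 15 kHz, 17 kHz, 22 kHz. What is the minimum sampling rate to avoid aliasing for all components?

The highest frequency component is f_max = 22 kHz.
Nyquist rate = 2 * f_max = 2 * 22 kHz = 44 kHz.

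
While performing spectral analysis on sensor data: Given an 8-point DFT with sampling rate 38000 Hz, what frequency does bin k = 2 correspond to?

The frequency of DFT bin k is: f_k = k * f_s / N
f_2 = 2 * 38000 / 8 = 9500 Hz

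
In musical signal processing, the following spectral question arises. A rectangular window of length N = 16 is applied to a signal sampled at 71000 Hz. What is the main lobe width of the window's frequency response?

For a rectangular window of length N,
the main lobe width in frequency is 2*f_s/N.
= 2*71000/16 = 8875 Hz
This determines the minimum frequency separation for resolving two sinusoids.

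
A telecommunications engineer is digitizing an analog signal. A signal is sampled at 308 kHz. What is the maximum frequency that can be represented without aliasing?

The maximum frequency that can be represented without aliasing
is the Nyquist frequency: f_max = f_s / 2 = 308 kHz / 2 = 154 kHz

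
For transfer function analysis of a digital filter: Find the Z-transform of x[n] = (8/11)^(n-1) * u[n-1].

Time-shifting property: if X(z) = Z{x[n]}, then Z{x[n-d]} = z^(-d) * X(z)
X(z) = z/(z - 8/11) for x[n] = (8/11)^n * u[n]
Z{x[n-1]} = z^(-1) * z/(z - 8/11) = 1/(z - 8/11)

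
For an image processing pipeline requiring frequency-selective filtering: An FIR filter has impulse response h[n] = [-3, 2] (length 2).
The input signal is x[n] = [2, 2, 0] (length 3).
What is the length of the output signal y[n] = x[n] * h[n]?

For linear convolution, the output length is:
len(y) = len(x) + len(h) - 1 = 3 + 2 - 1 = 4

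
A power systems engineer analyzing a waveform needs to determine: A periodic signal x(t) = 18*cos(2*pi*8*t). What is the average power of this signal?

Average power of A*cos(wt) is A^2/2.
P = 18^2 / 2 = 324/2 = 162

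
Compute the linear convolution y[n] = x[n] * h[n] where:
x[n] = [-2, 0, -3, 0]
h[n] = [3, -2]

y[n] = sum_k x[k]*h[n-k]. Output length = len(x) + len(h) - 1 = 4 + 2 - 1 = 5.
y[0] = -2*3 = -6
y[1] = 0*3 + -2*-2 = 4
y[2] = -3*3 + 0*-2 = -9
y[3] = 0*3 + -3*-2 = 6
y[4] = 0*-2 = 0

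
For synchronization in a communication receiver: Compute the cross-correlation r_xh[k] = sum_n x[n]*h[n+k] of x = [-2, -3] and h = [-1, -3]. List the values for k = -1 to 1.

Both sequences indexed from 0 and zero outside their support.
Lags with overlap: k = -1 to 1.
  r_xh[-1] = x[1]*h[0] = 3
  r_xh[0] = x[0]*h[0] + x[1]*h[1] = 11
  r_xh[1] = x[0]*h[1] = 6
r_xh = [3, 11, 6] (for k = -1, ..., 1)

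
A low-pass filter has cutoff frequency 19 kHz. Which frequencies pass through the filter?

A low-pass filter passes all frequencies below the cutoff frequency 19 kHz and attenuates higher frequencies.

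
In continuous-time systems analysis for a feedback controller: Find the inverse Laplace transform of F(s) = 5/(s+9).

Standard pair: k/(s+a) <-> k*e^(-at)*u(t)
With k=5, a=9: f(t) = 5*e^(-9t)*u(t)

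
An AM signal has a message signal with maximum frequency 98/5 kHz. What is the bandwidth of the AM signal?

In AM (double-sideband), the bandwidth is twice the message frequency.
BW = 2 * f_m = 2 * 98/5 kHz = 196/5 kHz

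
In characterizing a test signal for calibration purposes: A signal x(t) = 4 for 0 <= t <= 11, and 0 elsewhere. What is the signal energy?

Energy = integral of |x(t)|^2 dt over the signal duration
= 4^2 * 11 = 16 * 11 = 176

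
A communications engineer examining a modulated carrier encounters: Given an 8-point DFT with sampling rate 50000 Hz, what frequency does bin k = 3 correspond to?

The frequency of DFT bin k is: f_k = k * f_s / N
f_3 = 3 * 50000 / 8 = 18750 Hz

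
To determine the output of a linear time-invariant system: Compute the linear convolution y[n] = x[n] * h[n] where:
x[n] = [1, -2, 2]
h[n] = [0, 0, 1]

y[n] = sum_k x[k]*h[n-k]. Output length = len(x) + len(h) - 1 = 3 + 3 - 1 = 5.
y[0] = 1*0 = 0
y[1] = -2*0 + 1*0 = 0
y[2] = 2*0 + -2*0 + 1*1 = 1
y[3] = 2*0 + -2*1 = -2
y[4] = 2*1 = 2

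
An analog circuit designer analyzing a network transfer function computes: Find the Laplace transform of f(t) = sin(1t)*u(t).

Standard pair: sin(wt)*u(t) <-> w/(s^2+w^2)
With w = 1: L{sin(1t)*u(t)} = 1/(s^2+1)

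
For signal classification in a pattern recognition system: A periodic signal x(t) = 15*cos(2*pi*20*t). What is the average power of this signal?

Average power of A*cos(wt) is A^2/2.
P = 15^2 / 2 = 225/2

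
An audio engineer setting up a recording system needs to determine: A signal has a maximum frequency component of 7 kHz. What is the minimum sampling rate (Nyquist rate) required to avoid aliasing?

By the Nyquist-Shannon sampling theorem,
the minimum sampling rate (Nyquist rate) must be at least 2 * f_max.
Nyquist rate = 2 * 7 kHz = 14 kHz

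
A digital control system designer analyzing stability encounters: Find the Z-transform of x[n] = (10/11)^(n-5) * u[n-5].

Time-shifting property: if X(z) = Z{x[n]}, then Z{x[n-d]} = z^(-d) * X(z)
X(z) = z/(z - 10/11) for x[n] = (10/11)^n * u[n]
Z{x[n-5]} = z^(-5) * z/(z - 10/11) = z^(-4)/(z - 10/11)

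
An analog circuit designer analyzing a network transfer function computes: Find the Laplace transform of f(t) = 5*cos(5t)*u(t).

Standard pair: cos(wt)*u(t) <-> s/(s^2+w^2)
With w = 5: L{5*cos(5t)*u(t)} = 5s/(s^2+25)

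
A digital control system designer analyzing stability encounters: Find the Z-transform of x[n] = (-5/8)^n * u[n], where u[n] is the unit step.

The Z-transform of a^n * u[n] is z/(z-a) for |z| > |a|.
Here a = -5/8, so X(z) = z/(z - (-5/8)) = 8z/(8z + 5)
ROC: |z| > 5/8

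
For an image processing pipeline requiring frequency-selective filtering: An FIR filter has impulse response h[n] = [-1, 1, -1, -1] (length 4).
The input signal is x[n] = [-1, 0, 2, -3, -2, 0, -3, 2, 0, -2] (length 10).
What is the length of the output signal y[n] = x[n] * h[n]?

For linear convolution, the output length is:
len(y) = len(x) + len(h) - 1 = 10 + 4 - 1 = 13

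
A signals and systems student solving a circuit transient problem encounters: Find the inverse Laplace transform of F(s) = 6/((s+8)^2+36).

Standard pair: w/((s+a)^2+w^2) <-> e^(-at)*sin(wt)*u(t)
With a=8, w=6: f(t) = e^(-8t)*sin(6t)*u(t)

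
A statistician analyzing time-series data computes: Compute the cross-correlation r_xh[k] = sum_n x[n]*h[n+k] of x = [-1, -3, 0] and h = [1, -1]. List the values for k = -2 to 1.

Both sequences indexed from 0 and zero outside their support.
Lags with overlap: k = -2 to 1.
  r_xh[-2] = x[2]*h[0] = 0
  r_xh[-1] = x[1]*h[0] + x[2]*h[1] = -3
  r_xh[0] = x[0]*h[0] + x[1]*h[1] = 2
  r_xh[1] = x[0]*h[1] = 1
r_xh = [0, -3, 2, 1] (for k = -2, ..., 1)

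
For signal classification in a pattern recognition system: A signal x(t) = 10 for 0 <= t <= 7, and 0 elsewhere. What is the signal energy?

Energy = integral of |x(t)|^2 dt over the signal duration
= 10^2 * 7 = 100 * 7 = 700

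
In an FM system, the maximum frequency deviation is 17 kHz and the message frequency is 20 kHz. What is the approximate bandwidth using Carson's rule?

Carson's rule: BW = 2*(delta_f + f_m)
= 2*(17 + 20) kHz = 74 kHz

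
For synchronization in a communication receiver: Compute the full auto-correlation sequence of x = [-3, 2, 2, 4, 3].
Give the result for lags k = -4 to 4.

r_xx[k] = sum_m x[m]*x[m+k], indexed from 0, for k = -4 to 4:
  r_xx[-4] = x[4]*x[0] = -9
  r_xx[-3] = x[3]*x[0] + x[4]*x[1] = -6
  r_xx[-2] = x[2]*x[0] + x[3]*x[1] + x[4]*x[2] = 8
  r_xx[-1] = x[1]*x[0] + x[2]*x[1] + x[3]*x[2] + x[4]*x[3] = 18
  r_xx[0] = x[0]*x[0] + x[1]*x[1] + x[2]*x[2] + x[3]*x[3] + x[4]*x[4] = 42
  r_xx[1] = x[0]*x[1] + x[1]*x[2] + x[2]*x[3] + x[3]*x[4] = 18
  r_xx[2] = x[0]*x[2] + x[1]*x[3] + x[2]*x[4] = 8
  r_xx[3] = x[0]*x[3] + x[1]*x[4] = -6
  r_xx[4] = x[0]*x[4] = -9
r_xx = [-9, -6, 8, 18, 42, 18, 8, -6, -9]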